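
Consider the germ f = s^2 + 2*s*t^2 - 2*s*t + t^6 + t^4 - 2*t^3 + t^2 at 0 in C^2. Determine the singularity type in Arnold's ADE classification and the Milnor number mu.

Type A_{5}, Milnor number mu = 5.

The Hessian of f at 0 has rank 1. Corank 1: A-series; mu = 5 gives A_5.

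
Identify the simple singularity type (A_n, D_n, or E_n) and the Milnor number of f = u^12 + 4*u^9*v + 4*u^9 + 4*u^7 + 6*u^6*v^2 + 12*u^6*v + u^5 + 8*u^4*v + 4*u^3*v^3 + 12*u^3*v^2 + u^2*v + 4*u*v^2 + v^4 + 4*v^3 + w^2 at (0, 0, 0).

Type D5, Milnor number mu = 5.

The Hessian of f at 0 has rank 1. Corank 2; j^3 = v*(u + 2*v)^2 has shape L^2 M (L != M), so D-series; mu = 5 gives D_5.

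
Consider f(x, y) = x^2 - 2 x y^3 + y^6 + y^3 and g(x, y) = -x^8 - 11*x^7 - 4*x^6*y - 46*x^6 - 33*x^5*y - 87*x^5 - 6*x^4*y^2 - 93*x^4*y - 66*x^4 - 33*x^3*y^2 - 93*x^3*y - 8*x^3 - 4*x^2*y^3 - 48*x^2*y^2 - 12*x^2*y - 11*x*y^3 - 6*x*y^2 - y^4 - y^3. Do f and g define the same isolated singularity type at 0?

The Hessian of f at 0 is [[2, 0], [0, 0]] with rank 1, so corank 1. A Groebner basis of the Jacobian ideal J(f) in C{x,y} is {y^2, x}; counting standard monomials gives mu = 2. Corank 1: A-series; mu = 2 gives A_2. The Hessian of g at 0 is [[0, 0], [0, 0]] with rank 0, so corank 2. A Groebner basis of the Jacobian ideal J(g) in C{x,y} is {768*x^2/7 + 768*x*y/7 + y^4 - 8*y^3/7 + 192*y^2/7, x^3 - 12*x^2/7 - 12*x*y/7 + y^3/7 - 3*y^2/7, x^2*y + 8*x^2/7 + 8*x*y/7 - 11*y^3/42 + 2*y^2/7, x*y^2 + y^3/2}; counting standard monomials gives mu = 7. Corank 2; j^3 = -(2*x + y)^3 is a perfect cube, so E-series; the 4-jet and mu = 7 give E_7. f is A_2 but g is E_7, hence not right-equivalent.

No.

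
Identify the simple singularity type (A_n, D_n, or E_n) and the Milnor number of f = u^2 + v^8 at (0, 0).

The Hessian of f at 0 has rank 1. Corank 1: A-series; mu = 7 gives A_7.

Type A_{7}, Milnor number mu = 7.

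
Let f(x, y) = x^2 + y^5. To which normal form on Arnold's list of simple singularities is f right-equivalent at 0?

A_4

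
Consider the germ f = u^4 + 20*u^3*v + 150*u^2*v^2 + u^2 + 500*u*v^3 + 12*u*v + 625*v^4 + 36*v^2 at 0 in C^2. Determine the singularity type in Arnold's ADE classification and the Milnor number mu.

Type A_{3}, Milnor number mu = 3.

The Hessian of f at 0 has rank 1. Corank 1: A-series; mu = 3 gives A_3.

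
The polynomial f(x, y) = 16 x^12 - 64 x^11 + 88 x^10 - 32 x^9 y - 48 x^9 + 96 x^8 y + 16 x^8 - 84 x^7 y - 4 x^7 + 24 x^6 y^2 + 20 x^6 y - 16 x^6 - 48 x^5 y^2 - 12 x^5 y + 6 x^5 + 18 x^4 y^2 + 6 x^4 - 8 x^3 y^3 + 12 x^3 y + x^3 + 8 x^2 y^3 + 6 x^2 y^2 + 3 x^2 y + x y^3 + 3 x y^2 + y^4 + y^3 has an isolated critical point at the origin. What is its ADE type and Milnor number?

The Hessian of f at 0 is [[0, 0], [0, 0]] with rank 0, so corank 2. A Groebner basis of the Jacobian ideal J(f) in C{x,y} is {3*x^2/2 + 3*x*y + y^4 + y^3/2 + 3*y^2/2, x^3 - 15*x^2/2 - 15*x*y - 3*y^3/2 - 15*y^2/2, x^2*y + 11*x^2/2 + 11*x*y + 5*y^3/6 + 11*y^2/2, -3*x^2 + x*y^2 - 6*x*y - 3*y^2}; counting standard monomials gives mu = 7. Corank 2; j^3 = (x + y)^3 is a perfect cube, so E-series; the 4-jet and mu = 7 give E_7.

Type E_{7}, Milnor number mu = 7.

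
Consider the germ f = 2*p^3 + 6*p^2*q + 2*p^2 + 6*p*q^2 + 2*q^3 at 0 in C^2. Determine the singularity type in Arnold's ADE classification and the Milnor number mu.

The Hessian of f at 0 has rank 1. Corank 1: A-series; mu = 2 gives A_2.

Type A2, Milnor number mu = 2.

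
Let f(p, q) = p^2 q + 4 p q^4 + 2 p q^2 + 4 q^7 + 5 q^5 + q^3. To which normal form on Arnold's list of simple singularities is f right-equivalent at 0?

D_6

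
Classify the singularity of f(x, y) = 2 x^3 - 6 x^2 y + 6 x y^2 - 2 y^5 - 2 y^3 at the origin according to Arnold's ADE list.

E_8

The Hessian of f at 0 is [[0, 0], [0, 0]] with rank 0, so corank 2. A Groebner basis of the Jacobian ideal J(f) in C{x,y} is {y^4, x^2 - 2*x*y + y^2}; counting standard monomials gives mu = 8. Corank 2; j^3 = 2*(x - y)^3 is a perfect cube, so E-series; the 5-jet and mu = 8 give E_8.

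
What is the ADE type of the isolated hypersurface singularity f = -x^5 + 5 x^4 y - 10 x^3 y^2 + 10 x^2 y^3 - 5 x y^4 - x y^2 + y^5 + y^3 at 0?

D_6

The Hessian of f at 0 has rank 0. Corank 2; j^3 = -y^2*(x - y) has shape L^2 M (L != M), so D-series; mu = 6 gives D_6.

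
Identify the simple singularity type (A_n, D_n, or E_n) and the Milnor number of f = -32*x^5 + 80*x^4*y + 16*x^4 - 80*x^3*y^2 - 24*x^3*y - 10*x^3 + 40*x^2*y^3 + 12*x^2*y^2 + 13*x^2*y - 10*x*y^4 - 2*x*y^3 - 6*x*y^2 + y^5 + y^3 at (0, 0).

Type D_4, Milnor number mu = 4.

The Hessian of f at 0 is [[0, 0], [0, 0]] with rank 0, so corank 2. A Groebner basis of the Jacobian ideal J(f) in C{x,y} is {y^3, x^2 - 3*y^2/11, x*y - 6*y^2/11}; counting standard monomials gives mu = 4. Corank 2; j^3 = -(2*x - y)*(5*x^2 - 4*x*y + y^2) splits into three distinct lines over C (the quadratic factor has nonzero discriminant), so D_4.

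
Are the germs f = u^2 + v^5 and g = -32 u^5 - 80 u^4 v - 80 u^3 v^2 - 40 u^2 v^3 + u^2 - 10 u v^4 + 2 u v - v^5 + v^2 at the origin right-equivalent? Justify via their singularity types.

The Hessian of f at 0 is [[2, 0], [0, 0]] with rank 1, so corank 1. A Groebner basis of the Jacobian ideal J(f) in C{u,v} is {v^4, u}; counting standard monomials gives mu = 4. Corank 1: A-series; mu = 4 gives A_4. The Hessian of g at 0 is [[2, 2], [2, 2]] with rank 1, so corank 1. A Groebner basis of the Jacobian ideal J(g) in C{u,v} is {v^4, u + v}; counting standard monomials gives mu = 4. Corank 1: A-series; mu = 4 gives A_4. Both have type A_4, hence right-equivalent.

Yes.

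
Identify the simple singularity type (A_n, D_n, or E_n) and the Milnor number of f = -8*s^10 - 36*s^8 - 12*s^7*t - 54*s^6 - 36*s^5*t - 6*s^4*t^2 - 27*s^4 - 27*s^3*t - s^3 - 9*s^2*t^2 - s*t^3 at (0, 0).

Type E_7, Milnor number mu = 7.

The Hessian of f at 0 is [[0, 0], [0, 0]] with rank 0, so corank 2. A Groebner basis of the Jacobian ideal J(f) in C{s,t} is {s^2/3 + t^4 + t^3/9, s^3, s^2*t - s^2/9 - t^3/27, 2*s^2/3 + s*t^2 + 2*t^3/9}; counting standard monomials gives mu = 7. Corank 2; j^3 = -s^3 is a perfect cube, so E-series; the 4-jet and mu = 7 give E_7.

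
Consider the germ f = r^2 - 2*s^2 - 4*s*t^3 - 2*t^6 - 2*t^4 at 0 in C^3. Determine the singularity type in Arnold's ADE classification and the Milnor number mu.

Type A3, Milnor number mu = 3.

The Hessian of f at 0 is [[-4, 0, 0], [0, 0, 0], [0, 0, 2]] with rank 2, so corank 1. A Groebner basis of the Jacobian ideal J(f) in C{s,t,r} is {t^3, s, r}; counting standard monomials gives mu = 3. Corank 1: A-series; mu = 3 gives A_3.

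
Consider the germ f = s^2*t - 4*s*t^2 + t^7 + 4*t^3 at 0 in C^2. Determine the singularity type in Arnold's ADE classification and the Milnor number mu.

Type D8, Milnor number mu = 8.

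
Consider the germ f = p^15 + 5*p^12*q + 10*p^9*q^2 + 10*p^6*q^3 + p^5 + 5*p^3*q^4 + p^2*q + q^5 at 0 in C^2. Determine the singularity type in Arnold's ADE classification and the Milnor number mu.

The Hessian of f at 0 is [[0, 0], [0, 0]] with rank 0, so corank 2. A Groebner basis of the Jacobian ideal J(f) in C{p,q} is {p^2/5 + q^4, p^3, p*q}; counting standard monomials gives mu = 6. Corank 2; j^3 = p^2*q has shape L^2 M (L != M), so D-series; mu = 6 gives D_6.

Type D_6, Milnor number mu = 6.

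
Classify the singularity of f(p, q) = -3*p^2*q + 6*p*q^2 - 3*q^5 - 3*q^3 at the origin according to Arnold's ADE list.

The Hessian of f at 0 is [[0, 0], [0, 0]] with rank 0, so corank 2. A Groebner basis of the Jacobian ideal J(f) in C{p,q} is {p^2/5 + q^4 - q^2/5, p^3 - q^3, p*q - q^2}; counting standard monomials gives mu = 6. Corank 2; j^3 = -3*q*(p - q)^2 has shape L^2 M (L != M), so D-series; mu = 6 gives D_6.

D6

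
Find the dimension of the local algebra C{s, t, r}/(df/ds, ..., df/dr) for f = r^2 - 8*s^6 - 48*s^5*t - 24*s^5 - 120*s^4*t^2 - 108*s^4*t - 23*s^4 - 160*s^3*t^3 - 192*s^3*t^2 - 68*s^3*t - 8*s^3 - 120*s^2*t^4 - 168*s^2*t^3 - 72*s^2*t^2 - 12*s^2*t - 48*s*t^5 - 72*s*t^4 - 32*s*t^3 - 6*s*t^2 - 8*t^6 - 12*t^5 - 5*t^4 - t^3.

The Hessian of f at 0 has rank 1. Corank 2; j^3 = -(2*s + t)^3 is a perfect cube, so E-series; the 4-jet and mu = 6 give E_6.

6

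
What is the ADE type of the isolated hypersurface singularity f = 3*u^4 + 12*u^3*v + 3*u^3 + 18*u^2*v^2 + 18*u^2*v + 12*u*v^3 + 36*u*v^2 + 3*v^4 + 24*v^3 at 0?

E_6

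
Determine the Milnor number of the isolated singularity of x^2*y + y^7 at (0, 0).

The Hessian of f at 0 has rank 0. Corank 2; j^3 = x^2*y has shape L^2 M (L != M), so D-series; mu = 8 gives D_8.

8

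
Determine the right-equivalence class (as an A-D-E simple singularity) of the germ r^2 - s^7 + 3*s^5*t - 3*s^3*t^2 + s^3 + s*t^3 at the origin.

E_{7}

The Hessian of f at 0 has rank 1. Corank 2; j^3 = s^3 is a perfect cube, so E-series; the 4-jet and mu = 7 give E_7.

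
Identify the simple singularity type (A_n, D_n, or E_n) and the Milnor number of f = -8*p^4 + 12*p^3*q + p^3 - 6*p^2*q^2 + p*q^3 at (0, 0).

Type E_7, Milnor number mu = 7.

The Hessian of f at 0 is [[0, 0], [0, 0]] with rank 0, so corank 2. A Groebner basis of the Jacobian ideal J(f) in C{p,q} is {3*p^2/4 + q^4 + q^3/4, p^3, p^2*q - p^2/4 - q^3/12, -p^2 + p*q^2 - q^3/3}; counting standard monomials gives mu = 7. Corank 2; j^3 = p^3 is a perfect cube, so E-series; the 4-jet and mu = 7 give E_7.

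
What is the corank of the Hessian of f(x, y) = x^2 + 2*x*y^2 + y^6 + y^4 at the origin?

Hessian at 0 has rank 1.

1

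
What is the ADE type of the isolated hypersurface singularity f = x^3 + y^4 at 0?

E6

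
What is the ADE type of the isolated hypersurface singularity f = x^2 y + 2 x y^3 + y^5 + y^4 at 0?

The Hessian of f at 0 is [[0, 0], [0, 0]] with rank 0, so corank 2. A Groebner basis of the Jacobian ideal J(f) in C{x,y} is {x*y^2, x*y + y^3, x^2 - 4*x*y}; counting standard monomials gives mu = 5. Corank 2; j^3 = x^2*y has shape L^2 M (L != M), so D-series; mu = 5 gives D_5.

D_5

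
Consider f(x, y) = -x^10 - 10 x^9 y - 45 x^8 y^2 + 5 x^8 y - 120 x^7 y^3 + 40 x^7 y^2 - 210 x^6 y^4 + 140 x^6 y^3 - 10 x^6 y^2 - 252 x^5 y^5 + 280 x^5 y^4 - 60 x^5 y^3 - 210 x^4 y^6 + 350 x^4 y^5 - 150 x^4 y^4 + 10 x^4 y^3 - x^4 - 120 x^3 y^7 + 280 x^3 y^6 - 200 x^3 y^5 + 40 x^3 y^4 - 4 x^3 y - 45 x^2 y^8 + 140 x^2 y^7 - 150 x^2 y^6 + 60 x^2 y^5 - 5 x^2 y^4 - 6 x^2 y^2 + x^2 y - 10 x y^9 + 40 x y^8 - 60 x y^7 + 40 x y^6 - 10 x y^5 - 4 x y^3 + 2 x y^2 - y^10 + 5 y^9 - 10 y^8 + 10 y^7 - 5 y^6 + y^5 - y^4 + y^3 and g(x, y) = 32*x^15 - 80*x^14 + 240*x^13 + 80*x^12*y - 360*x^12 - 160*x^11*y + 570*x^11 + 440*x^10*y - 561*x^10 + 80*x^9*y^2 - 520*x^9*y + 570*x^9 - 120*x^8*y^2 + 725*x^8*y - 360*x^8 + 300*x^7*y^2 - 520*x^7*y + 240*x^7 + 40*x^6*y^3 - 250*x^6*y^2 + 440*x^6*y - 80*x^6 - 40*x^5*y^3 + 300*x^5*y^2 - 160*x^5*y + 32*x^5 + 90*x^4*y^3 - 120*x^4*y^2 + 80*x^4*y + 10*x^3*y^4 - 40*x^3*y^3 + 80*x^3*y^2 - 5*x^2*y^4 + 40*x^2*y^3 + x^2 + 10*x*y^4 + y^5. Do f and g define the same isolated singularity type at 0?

No.

The Hessian of f at 0 is [[0, 0], [0, 0]] with rank 0, so corank 2. A Groebner basis of the Jacobian ideal J(f) in C{x,y} is {x^2/5 + y^4 - y^2/5, x^3 + y^3, x*y + y^2}; counting standard monomials gives mu = 6. Corank 2; j^3 = y*(x + y)^2 has shape L^2 M (L != M), so D-series; mu = 6 gives D_6. The Hessian of g at 0 is [[2, 0], [0, 0]] with rank 1, so corank 1. A Groebner basis of the Jacobian ideal J(g) in C{x,y} is {y^4, x}; counting standard monomials gives mu = 4. Corank 1: A-series; mu = 4 gives A_4. f is D_6 but g is A_4, hence not right-equivalent.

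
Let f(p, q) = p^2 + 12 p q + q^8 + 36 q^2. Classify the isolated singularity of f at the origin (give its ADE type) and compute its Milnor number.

Type A_{7}, Milnor number mu = 7.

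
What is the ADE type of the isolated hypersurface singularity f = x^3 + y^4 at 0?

E_6

The Hessian of f at 0 is [[0, 0], [0, 0]] with rank 0, so corank 2. A Groebner basis of the Jacobian ideal J(f) in C{x,y} is {y^3, x^2}; counting standard monomials gives mu = 6. Corank 2; j^3 = x^3 is a perfect cube, so E-series; the 4-jet and mu = 6 give E_6.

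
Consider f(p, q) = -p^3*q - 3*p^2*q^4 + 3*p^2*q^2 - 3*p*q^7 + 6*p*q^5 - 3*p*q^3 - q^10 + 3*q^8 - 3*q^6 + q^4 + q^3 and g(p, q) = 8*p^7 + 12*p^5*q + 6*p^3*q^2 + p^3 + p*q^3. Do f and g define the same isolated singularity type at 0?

Yes.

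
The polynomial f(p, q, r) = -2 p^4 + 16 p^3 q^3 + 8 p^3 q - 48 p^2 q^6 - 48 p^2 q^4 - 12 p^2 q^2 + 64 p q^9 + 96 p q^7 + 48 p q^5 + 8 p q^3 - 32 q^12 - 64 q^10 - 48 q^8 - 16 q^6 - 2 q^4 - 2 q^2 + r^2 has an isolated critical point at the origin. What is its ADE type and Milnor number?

Type A3, Milnor number mu = 3.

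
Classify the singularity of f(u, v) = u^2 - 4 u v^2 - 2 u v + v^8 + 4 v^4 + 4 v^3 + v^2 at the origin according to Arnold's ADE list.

A_7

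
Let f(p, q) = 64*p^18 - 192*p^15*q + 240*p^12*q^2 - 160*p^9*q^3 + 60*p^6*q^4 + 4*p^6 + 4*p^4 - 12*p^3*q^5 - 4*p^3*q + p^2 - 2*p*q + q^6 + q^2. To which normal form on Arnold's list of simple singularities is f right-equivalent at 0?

A5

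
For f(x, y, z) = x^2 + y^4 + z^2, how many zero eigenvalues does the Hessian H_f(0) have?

1

Hessian at 0 has rank 2.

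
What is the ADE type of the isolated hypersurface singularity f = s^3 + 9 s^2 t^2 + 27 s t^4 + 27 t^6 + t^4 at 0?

E_6

The Hessian of f at 0 has rank 0. Corank 2; j^3 = s^3 is a perfect cube, so E-series; the 4-jet and mu = 6 give E_6.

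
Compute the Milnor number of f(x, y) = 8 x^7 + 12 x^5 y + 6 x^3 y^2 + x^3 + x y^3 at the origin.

7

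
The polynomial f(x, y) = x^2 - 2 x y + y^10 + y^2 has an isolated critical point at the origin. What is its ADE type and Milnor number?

Type A9, Milnor number mu = 9.

The Hessian of f at 0 is [[2, -2], [-2, 2]] with rank 1, so corank 1. A Groebner basis of the Jacobian ideal J(f) in C{x,y} is {y^9, x - y}; counting standard monomials gives mu = 9. Corank 1: A-series; mu = 9 gives A_9.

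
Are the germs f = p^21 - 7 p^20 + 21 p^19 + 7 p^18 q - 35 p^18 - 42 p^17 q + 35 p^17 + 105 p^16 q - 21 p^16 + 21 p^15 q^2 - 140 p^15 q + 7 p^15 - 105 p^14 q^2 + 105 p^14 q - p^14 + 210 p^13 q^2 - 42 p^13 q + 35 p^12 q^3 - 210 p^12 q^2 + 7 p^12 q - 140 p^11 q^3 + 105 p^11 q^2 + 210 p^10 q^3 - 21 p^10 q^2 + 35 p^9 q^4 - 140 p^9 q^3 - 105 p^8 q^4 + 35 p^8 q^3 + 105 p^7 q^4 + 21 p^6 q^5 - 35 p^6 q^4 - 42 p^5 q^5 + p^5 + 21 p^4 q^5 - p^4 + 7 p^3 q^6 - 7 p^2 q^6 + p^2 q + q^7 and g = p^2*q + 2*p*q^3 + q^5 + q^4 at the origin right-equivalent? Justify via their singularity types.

The Hessian of f at 0 has rank 0. Corank 2; j^3 = p^2*q has shape L^2 M (L != M), so D-series; mu = 8 gives D_8. The Hessian of g at 0 has rank 0. Corank 2; j^3 = p^2*q has shape L^2 M (L != M), so D-series; mu = 5 gives D_5. f is D_8 but g is D_5, hence not right-equivalent.

No.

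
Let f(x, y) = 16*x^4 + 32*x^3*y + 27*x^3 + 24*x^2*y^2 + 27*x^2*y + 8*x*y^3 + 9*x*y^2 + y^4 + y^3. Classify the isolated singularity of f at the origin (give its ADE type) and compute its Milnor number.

The Hessian of f at 0 has rank 0. Corank 2; j^3 = (3*x + y)^3 is a perfect cube, so E-series; the 4-jet and mu = 6 give E_6.

Type E_6, Milnor number mu = 6.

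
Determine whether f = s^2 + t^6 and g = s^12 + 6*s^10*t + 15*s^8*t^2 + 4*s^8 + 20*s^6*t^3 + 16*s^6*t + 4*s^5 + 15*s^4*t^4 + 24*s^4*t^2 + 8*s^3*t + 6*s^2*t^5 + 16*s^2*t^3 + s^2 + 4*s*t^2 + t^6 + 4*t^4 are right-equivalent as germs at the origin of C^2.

Yes.

The Hessian of f at 0 is [[2, 0], [0, 0]] with rank 1, so corank 1. A Groebner basis of the Jacobian ideal J(f) in C{s,t} is {t^5, s}; counting standard monomials gives mu = 5. Corank 1: A-series; mu = 5 gives A_5. The Hessian of g at 0 is [[2, 0], [0, 0]] with rank 1, so corank 1. A Groebner basis of the Jacobian ideal J(g) in C{s,t} is {s^3, s^2*t, s/2 + t^2}; counting standard monomials gives mu = 5. Corank 1: A-series; mu = 5 gives A_5. Both have type A_5, hence right-equivalent.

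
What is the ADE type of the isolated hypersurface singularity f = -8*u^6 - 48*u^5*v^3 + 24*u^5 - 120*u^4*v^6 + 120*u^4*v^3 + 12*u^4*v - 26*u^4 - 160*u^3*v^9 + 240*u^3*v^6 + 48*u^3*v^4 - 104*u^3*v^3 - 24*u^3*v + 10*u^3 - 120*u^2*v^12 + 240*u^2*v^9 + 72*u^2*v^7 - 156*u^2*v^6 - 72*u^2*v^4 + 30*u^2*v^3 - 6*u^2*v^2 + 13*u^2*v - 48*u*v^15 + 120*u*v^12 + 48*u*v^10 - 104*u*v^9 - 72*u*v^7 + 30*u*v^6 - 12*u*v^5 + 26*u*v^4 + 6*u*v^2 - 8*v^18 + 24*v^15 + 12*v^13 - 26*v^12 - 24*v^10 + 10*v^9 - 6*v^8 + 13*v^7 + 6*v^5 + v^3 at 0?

The Hessian of f at 0 has rank 0. Corank 2; j^3 = (2*u + v)*(5*u^2 + 4*u*v + v^2) splits into three distinct lines over C (the quadratic factor has nonzero discriminant), so D_4.

D_{4}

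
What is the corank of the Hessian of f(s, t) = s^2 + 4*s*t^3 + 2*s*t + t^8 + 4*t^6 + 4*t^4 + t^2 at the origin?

Hessian at 0 has rank 1.

1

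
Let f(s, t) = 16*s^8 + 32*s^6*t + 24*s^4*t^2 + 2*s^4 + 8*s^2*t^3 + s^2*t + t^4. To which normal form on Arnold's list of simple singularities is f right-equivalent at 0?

The Hessian of f at 0 is [[0, 0], [0, 0]] with rank 0, so corank 2. A Groebner basis of the Jacobian ideal J(f) in C{s,t} is {s^3, s^2/4 + t^3, s*t}; counting standard monomials gives mu = 5. Corank 2; j^3 = s^2*t has shape L^2 M (L != M), so D-series; mu = 5 gives D_5.

D_5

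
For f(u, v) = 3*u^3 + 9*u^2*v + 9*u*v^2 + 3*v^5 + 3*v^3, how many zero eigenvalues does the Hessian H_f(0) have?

2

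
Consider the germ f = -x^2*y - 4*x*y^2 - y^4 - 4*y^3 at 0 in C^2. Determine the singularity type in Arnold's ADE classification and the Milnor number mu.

Type D5, Milnor number mu = 5.

The Hessian of f at 0 is [[0, 0], [0, 0]] with rank 0, so corank 2. A Groebner basis of the Jacobian ideal J(f) in C{x,y} is {x^3 - 2*x^2 + 8*y^2, x^2/4 + y^3 - y^2, x*y + 2*y^2}; counting standard monomials gives mu = 5. Corank 2; j^3 = -y*(x + 2*y)^2 has shape L^2 M (L != M), so D-series; mu = 5 gives D_5.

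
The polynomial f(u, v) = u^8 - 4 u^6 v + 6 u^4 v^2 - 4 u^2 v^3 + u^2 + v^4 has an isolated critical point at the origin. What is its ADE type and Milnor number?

The Hessian of f at 0 is [[2, 0], [0, 0]] with rank 1, so corank 1. A Groebner basis of the Jacobian ideal J(f) in C{u,v} is {v^3, u}; counting standard monomials gives mu = 3. Corank 1: A-series; mu = 3 gives A_3.

Type A_3, Milnor number mu = 3.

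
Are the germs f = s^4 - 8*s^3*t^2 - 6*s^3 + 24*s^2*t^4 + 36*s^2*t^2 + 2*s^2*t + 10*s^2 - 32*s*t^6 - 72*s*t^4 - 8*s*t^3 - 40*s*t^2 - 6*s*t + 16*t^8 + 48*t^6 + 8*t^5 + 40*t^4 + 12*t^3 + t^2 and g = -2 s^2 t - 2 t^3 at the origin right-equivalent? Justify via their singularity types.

No.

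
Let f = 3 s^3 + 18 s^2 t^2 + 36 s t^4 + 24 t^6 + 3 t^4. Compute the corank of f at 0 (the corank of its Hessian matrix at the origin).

Hessian at 0 has rank 0.

2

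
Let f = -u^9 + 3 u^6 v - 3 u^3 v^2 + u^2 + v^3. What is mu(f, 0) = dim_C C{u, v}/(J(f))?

The Hessian of f at 0 has rank 1. Corank 1: A-series; mu = 2 gives A_2.

2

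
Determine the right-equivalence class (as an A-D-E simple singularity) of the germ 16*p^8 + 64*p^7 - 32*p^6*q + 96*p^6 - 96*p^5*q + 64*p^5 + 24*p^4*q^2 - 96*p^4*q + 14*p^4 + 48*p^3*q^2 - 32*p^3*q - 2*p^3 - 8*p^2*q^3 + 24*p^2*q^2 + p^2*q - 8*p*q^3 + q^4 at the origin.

The Hessian of f at 0 has rank 0. Corank 2; j^3 = -p^2*(2*p - q) has shape L^2 M (L != M), so D-series; mu = 5 gives D_5.

D_5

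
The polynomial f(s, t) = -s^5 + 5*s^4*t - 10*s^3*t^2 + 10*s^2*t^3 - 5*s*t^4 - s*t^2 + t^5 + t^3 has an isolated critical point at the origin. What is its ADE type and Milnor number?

Type D_6, Milnor number mu = 6.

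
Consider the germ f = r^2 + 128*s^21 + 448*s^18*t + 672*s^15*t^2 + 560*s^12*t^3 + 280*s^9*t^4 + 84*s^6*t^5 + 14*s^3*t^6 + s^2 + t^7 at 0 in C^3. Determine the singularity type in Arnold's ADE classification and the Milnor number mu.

The Hessian of f at 0 is [[2, 0, 0], [0, 0, 0], [0, 0, 2]] with rank 2, so corank 1. A Groebner basis of the Jacobian ideal J(f) in C{s,t,r} is {t^6, s, r}; counting standard monomials gives mu = 6. Corank 1: A-series; mu = 6 gives A_6.

Type A_{6}, Milnor number mu = 6.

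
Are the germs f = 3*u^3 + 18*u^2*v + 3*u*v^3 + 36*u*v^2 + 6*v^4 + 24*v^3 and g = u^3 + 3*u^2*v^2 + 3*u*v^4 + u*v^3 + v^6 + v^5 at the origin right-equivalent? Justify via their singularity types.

Yes.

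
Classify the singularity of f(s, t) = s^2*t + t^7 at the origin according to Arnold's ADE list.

D8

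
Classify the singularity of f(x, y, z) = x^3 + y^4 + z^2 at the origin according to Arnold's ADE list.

The Hessian of f at 0 has rank 1. Corank 2; j^3 = x^3 is a perfect cube, so E-series; the 4-jet and mu = 6 give E_6.

E_6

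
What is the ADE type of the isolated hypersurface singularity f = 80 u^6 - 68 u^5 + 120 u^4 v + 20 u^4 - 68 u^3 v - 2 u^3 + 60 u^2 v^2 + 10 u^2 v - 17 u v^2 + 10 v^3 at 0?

The Hessian of f at 0 has rank 0. Corank 2; j^3 = -(u - 2*v)*(2*u^2 - 6*u*v + 5*v^2) splits into three distinct lines over C (the quadratic factor has nonzero discriminant), so D_4.

D_{4}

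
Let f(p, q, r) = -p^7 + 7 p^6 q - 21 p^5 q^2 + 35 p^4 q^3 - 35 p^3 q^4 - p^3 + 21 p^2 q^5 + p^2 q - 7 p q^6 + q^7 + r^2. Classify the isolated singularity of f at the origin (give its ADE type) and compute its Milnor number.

Type D_{8}, Milnor number mu = 8.

The Hessian of f at 0 has rank 1. Corank 2; j^3 = -p^2*(p - q) has shape L^2 M (L != M), so D-series; mu = 8 gives D_8.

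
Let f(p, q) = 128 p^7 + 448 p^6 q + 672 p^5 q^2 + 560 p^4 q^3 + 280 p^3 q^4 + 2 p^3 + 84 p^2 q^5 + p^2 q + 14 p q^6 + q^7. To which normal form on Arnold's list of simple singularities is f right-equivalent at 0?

The Hessian of f at 0 has rank 0. Corank 2; j^3 = p^2*(2*p + q) has shape L^2 M (L != M), so D-series; mu = 8 gives D_8.

D8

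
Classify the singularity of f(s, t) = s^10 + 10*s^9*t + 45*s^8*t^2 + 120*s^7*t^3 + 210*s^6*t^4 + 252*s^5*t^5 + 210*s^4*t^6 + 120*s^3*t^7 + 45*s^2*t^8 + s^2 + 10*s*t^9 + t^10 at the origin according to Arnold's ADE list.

The Hessian of f at 0 has rank 1. Corank 1: A-series; mu = 9 gives A_9.

A_{9}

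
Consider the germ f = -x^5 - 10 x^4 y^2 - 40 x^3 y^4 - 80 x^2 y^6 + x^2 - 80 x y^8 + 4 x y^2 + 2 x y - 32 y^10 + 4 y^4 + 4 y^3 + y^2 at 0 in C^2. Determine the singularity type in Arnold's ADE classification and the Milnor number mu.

The Hessian of f at 0 is [[2, 2], [2, 2]] with rank 1, so corank 1. A Groebner basis of the Jacobian ideal J(f) in C{x,y} is {x^2 + 2*x*y - x/2 - y/2, x/2 + y^2 + y/2}; counting standard monomials gives mu = 4. Corank 1: A-series; mu = 4 gives A_4.

Type A_4, Milnor number mu = 4.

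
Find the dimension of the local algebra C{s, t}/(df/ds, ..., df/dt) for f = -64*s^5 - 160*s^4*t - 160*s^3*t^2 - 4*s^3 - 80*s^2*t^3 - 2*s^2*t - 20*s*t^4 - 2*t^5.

6

The Hessian of f at 0 has rank 0. Corank 2; j^3 = -2*s^2*(2*s + t) has shape L^2 M (L != M), so D-series; mu = 6 gives D_6.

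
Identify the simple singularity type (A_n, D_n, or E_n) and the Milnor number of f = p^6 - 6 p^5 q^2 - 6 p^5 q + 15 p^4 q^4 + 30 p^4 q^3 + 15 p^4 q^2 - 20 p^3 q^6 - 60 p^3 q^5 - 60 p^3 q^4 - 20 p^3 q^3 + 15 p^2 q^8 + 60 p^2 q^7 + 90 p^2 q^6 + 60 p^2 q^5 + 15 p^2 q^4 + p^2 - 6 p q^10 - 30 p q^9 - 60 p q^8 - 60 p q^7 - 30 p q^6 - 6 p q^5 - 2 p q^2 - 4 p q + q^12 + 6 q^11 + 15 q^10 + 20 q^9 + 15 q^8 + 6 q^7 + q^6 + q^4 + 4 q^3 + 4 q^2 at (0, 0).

Type A_5, Milnor number mu = 5.

The Hessian of f at 0 has rank 1. Corank 1: A-series; mu = 5 gives A_5.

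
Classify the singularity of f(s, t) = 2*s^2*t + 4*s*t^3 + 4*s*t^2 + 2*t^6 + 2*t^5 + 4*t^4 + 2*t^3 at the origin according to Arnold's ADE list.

The Hessian of f at 0 is [[0, 0], [0, 0]] with rank 0, so corank 2. A Groebner basis of the Jacobian ideal J(f) in C{s,t} is {s^3 - s^2/2 - 7*s*t^2/2 + 3*s*t/2 + 2*t^2, s^2*t + s^2/6 + 13*s*t^2/6 - 5*s*t/6 - t^2, s*t + t^3 + t^2}; counting standard monomials gives mu = 7. Corank 2; j^3 = 2*t*(s + t)^2 has shape L^2 M (L != M), so D-series; mu = 7 gives D_7.

D_{7}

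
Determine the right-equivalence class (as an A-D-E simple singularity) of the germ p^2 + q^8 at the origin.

A7

The Hessian of f at 0 has rank 1. Corank 1: A-series; mu = 7 gives A_7.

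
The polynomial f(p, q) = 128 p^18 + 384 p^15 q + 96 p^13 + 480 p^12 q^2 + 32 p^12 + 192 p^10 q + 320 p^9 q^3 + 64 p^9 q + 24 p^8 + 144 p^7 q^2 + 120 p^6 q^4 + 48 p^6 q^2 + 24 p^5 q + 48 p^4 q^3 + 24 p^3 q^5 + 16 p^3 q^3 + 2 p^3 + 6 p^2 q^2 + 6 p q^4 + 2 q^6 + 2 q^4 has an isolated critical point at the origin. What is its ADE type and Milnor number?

The Hessian of f at 0 has rank 0. Corank 2; j^3 = 2*p^3 is a perfect cube, so E-series; the 4-jet and mu = 6 give E_6.

Type E_{6}, Milnor number mu = 6.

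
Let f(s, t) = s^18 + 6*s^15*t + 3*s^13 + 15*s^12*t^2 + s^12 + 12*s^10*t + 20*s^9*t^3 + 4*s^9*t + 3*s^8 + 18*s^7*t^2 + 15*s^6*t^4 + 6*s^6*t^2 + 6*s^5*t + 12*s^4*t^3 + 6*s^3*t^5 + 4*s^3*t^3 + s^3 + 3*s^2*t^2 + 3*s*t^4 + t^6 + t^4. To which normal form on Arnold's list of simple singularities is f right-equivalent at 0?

The Hessian of f at 0 has rank 0. Corank 2; j^3 = s^3 is a perfect cube, so E-series; the 4-jet and mu = 6 give E_6.

E_6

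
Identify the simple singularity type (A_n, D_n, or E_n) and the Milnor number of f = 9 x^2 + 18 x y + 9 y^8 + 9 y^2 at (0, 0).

Type A_{7}, Milnor number mu = 7.

The Hessian of f at 0 is [[18, 18], [18, 18]] with rank 1, so corank 1. A Groebner basis of the Jacobian ideal J(f) in C{x,y} is {y^7, x + y}; counting standard monomials gives mu = 7. Corank 1: A-series; mu = 7 gives A_7.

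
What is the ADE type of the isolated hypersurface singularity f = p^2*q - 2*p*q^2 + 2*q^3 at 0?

D_{4}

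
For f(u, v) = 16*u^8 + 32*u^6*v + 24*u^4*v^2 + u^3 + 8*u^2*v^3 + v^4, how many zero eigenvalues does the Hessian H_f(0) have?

The Hessian at 0 is [[0, 0], [0, 0]] of rank 0; hence corank 2.

2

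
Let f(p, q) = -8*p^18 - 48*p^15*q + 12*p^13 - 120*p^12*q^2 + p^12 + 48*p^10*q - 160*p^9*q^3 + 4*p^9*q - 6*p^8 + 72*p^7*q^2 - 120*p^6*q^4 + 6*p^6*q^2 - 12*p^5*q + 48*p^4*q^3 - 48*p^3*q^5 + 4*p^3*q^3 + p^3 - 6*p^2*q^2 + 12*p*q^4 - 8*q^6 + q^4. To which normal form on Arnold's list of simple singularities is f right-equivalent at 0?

E_6

The Hessian of f at 0 has rank 0. Corank 2; j^3 = p^3 is a perfect cube, so E-series; the 4-jet and mu = 6 give E_6.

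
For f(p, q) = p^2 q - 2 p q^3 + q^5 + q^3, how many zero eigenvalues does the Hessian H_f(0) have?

Hessian at 0 has rank 0.

2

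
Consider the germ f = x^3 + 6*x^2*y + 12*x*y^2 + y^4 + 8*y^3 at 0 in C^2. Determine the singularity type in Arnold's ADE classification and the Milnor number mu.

Type E6, Milnor number mu = 6.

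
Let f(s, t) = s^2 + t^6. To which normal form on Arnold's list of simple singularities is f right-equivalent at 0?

A_5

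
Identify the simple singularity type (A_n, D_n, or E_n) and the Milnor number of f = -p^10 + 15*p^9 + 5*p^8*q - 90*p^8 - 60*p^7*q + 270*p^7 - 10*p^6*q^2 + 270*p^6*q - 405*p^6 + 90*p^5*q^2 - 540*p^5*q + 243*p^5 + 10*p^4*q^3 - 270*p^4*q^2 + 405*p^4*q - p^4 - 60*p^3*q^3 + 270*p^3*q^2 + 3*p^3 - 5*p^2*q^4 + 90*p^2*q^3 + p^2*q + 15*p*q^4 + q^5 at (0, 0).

Type D_{6}, Milnor number mu = 6.

The Hessian of f at 0 is [[0, 0], [0, 0]] with rank 0, so corank 2. A Groebner basis of the Jacobian ideal J(f) in C{p,q} is {-p*q/15 + q^4, p*q^2, p^2 + p*q/3}; counting standard monomials gives mu = 6. Corank 2; j^3 = p^2*(3*p + q) has shape L^2 M (L != M), so D-series; mu = 6 gives D_6.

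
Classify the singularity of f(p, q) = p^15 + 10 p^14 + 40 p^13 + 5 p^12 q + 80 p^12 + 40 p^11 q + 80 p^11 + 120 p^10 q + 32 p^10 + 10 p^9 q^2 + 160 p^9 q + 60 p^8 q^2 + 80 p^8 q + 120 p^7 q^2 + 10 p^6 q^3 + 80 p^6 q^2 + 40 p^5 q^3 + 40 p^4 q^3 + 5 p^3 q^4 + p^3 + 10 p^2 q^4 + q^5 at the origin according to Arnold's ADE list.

The Hessian of f at 0 has rank 0. Corank 2; j^3 = p^3 is a perfect cube, so E-series; the 5-jet and mu = 8 give E_8.

E_{8}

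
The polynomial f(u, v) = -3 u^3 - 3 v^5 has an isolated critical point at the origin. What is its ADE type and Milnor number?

Type E_{8}, Milnor number mu = 8.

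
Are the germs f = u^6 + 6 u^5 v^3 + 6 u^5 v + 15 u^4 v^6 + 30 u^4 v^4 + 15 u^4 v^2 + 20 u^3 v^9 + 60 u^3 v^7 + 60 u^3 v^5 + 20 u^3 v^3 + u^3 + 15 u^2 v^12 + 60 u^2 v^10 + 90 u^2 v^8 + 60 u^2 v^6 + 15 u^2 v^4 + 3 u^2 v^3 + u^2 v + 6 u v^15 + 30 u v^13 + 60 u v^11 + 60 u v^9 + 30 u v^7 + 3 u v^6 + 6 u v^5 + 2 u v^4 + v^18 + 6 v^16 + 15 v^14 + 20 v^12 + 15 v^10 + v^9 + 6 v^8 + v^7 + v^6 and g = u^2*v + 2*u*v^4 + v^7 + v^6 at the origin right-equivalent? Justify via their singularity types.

The Hessian of f at 0 is [[0, 0], [0, 0]] with rank 0, so corank 2. A Groebner basis of the Jacobian ideal J(f) in C{u,v} is {u^2 + u*v + v^4, u^3, u^2*v, -u^2/6 + u*v^2}; counting standard monomials gives mu = 7. Corank 2; j^3 = u^2*(u + v) has shape L^2 M (L != M), so D-series; mu = 7 gives D_7. The Hessian of g at 0 is [[0, 0], [0, 0]] with rank 0, so corank 2. A Groebner basis of the Jacobian ideal J(g) in C{u,v} is {u*v + v^4, u^3, u^2*v, -u^2/6 + u*v^2}; counting standard monomials gives mu = 7. Corank 2; j^3 = u^2*v has shape L^2 M (L != M), so D-series; mu = 7 gives D_7. Both have type D_7, hence right-equivalent.

Yes.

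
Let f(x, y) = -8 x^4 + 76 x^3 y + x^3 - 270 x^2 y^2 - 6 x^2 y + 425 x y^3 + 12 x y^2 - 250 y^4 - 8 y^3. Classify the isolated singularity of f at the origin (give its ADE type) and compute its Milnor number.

Type E7, Milnor number mu = 7.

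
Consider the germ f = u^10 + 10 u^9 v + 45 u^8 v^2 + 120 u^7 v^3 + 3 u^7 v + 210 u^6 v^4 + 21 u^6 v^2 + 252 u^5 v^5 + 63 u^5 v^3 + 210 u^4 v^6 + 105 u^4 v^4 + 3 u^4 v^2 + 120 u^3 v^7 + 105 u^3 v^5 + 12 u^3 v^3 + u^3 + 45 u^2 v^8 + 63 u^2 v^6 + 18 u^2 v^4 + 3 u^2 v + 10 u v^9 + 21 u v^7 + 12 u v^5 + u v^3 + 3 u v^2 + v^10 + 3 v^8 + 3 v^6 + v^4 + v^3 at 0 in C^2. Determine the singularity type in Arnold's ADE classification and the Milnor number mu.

Type E_7, Milnor number mu = 7.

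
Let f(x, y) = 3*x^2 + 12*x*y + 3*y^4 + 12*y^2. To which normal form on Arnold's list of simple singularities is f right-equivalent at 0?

A_3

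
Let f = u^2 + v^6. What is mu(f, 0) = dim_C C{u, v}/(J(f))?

The Hessian of f at 0 has rank 1. Corank 1: A-series; mu = 5 gives A_5.

5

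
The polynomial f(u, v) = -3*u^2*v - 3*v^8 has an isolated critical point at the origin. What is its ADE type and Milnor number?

Type D_9, Milnor number mu = 9.

The Hessian of f at 0 is [[0, 0], [0, 0]] with rank 0, so corank 2. A Groebner basis of the Jacobian ideal J(f) in C{u,v} is {u^2/8 + v^7, u^3, u*v}; counting standard monomials gives mu = 9. Corank 2; j^3 = -3*u^2*v has shape L^2 M (L != M), so D-series; mu = 9 gives D_9.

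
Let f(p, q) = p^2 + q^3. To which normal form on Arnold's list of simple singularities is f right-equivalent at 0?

A_2

The Hessian of f at 0 has rank 1. Corank 1: A-series; mu = 2 gives A_2.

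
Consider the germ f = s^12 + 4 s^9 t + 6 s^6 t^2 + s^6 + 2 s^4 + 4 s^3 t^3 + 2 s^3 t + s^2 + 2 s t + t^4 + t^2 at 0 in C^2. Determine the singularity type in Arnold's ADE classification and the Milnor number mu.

Type A_{3}, Milnor number mu = 3.

The Hessian of f at 0 has rank 1. Corank 1: A-series; mu = 3 gives A_3.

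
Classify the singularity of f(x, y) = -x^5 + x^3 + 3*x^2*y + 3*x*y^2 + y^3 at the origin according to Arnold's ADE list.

E8

The Hessian of f at 0 is [[0, 0], [0, 0]] with rank 0, so corank 2. A Groebner basis of the Jacobian ideal J(f) in C{x,y} is {y^5, x*y^3 + 3*y^4/4, x^2 + 2*x*y + y^2}; counting standard monomials gives mu = 8. Corank 2; j^3 = (x + y)^3 is a perfect cube, so E-series; the 5-jet and mu = 8 give E_8.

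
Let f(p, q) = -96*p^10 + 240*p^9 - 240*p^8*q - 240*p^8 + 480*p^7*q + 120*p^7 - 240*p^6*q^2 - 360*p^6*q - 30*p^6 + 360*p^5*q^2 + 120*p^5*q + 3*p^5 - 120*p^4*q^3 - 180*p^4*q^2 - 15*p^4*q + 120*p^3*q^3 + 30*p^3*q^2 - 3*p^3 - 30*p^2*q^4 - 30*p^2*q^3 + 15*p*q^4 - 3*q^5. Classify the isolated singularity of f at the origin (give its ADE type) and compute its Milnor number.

Type E_8, Milnor number mu = 8.

The Hessian of f at 0 is [[0, 0], [0, 0]] with rank 0, so corank 2. A Groebner basis of the Jacobian ideal J(f) in C{p,q} is {q^5, p*q^3 - q^4/4, p^2}; counting standard monomials gives mu = 8. Corank 2; j^3 = -3*p^3 is a perfect cube, so E-series; the 5-jet and mu = 8 give E_8.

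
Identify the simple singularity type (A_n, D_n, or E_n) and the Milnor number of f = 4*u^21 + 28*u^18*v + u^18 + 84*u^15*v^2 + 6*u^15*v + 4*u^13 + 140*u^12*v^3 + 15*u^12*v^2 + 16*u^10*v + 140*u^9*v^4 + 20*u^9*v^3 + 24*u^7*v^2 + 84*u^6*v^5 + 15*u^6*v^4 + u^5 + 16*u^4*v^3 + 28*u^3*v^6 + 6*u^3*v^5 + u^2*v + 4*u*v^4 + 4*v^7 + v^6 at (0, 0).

Type D7, Milnor number mu = 7.

The Hessian of f at 0 is [[0, 0], [0, 0]] with rank 0, so corank 2. A Groebner basis of the Jacobian ideal J(f) in C{u,v} is {u*v/2 + v^4, u^3, u^2*v, -u^2/3 + u*v^2}; counting standard monomials gives mu = 7. Corank 2; j^3 = u^2*v has shape L^2 M (L != M), so D-series; mu = 7 gives D_7.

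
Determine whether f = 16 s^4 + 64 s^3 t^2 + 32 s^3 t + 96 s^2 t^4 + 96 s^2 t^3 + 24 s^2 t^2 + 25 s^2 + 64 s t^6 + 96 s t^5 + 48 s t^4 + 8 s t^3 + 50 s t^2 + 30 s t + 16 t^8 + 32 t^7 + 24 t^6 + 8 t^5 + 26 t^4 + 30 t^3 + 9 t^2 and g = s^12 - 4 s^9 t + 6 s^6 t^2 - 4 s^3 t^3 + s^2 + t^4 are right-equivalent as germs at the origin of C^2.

The Hessian of f at 0 has rank 1. Corank 1: A-series; mu = 3 gives A_3. The Hessian of g at 0 has rank 1. Corank 1: A-series; mu = 3 gives A_3. Both have type A_3, hence right-equivalent.

Yes.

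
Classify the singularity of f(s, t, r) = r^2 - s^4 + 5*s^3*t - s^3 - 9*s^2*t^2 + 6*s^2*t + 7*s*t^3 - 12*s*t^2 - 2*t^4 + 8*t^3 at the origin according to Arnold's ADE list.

The Hessian of f at 0 is [[0, 0, 0], [0, 0, 0], [0, 0, 2]] with rank 1, so corank 2. A Groebner basis of the Jacobian ideal J(f) in C{s,t,r} is {3*s^2 - 12*s*t + t^4 + t^3 + 12*t^2, s^3 + 18*s^2 - 72*s*t - 2*t^3 + 72*t^2, s^2*t + 7*s^2 - 28*s*t - 5*t^3/3 + 28*t^2, 2*s^2 + s*t^2 - 8*s*t - 4*t^3/3 + 8*t^2, r}; counting standard monomials gives mu = 7. Corank 2; j^3 = -(s - 2*t)^3 is a perfect cube, so E-series; the 4-jet and mu = 7 give E_7.

E_{7}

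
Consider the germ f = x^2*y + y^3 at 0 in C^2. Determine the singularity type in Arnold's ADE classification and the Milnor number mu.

Type D4, Milnor number mu = 4.

The Hessian of f at 0 is [[0, 0], [0, 0]] with rank 0, so corank 2. A Groebner basis of the Jacobian ideal J(f) in C{x,y} is {y^3, x^2 + 3*y^2, x*y}; counting standard monomials gives mu = 4. Corank 2; j^3 = y*(x^2 + y^2) splits into three distinct lines over C (the quadratic factor has nonzero discriminant), so D_4.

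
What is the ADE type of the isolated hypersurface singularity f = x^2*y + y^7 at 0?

D_{8}

The Hessian of f at 0 is [[0, 0], [0, 0]] with rank 0, so corank 2. A Groebner basis of the Jacobian ideal J(f) in C{x,y} is {x^2/7 + y^6, x^3, x*y}; counting standard monomials gives mu = 8. Corank 2; j^3 = x^2*y has shape L^2 M (L != M), so D-series; mu = 8 gives D_8.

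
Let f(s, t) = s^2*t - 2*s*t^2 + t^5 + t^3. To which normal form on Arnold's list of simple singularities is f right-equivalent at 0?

The Hessian of f at 0 has rank 0. Corank 2; j^3 = t*(s - t)^2 has shape L^2 M (L != M), so D-series; mu = 6 gives D_6.

D_6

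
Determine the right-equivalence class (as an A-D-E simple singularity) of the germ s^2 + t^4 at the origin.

The Hessian of f at 0 has rank 1. Corank 1: A-series; mu = 3 gives A_3.

A_{3}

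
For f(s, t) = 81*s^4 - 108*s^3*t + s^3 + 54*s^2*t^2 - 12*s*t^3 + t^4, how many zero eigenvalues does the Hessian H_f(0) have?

Hessian at 0 has rank 0.

2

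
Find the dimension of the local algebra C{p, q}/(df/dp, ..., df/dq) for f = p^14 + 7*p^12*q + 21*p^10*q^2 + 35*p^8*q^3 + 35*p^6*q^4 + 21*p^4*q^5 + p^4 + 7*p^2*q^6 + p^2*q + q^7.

The Hessian of f at 0 has rank 0. Corank 2; j^3 = p^2*q has shape L^2 M (L != M), so D-series; mu = 8 gives D_8.

8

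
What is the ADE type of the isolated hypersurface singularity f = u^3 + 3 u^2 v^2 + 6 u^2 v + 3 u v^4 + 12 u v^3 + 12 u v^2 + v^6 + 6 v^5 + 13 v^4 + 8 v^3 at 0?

The Hessian of f at 0 is [[0, 0], [0, 0]] with rank 0, so corank 2. A Groebner basis of the Jacobian ideal J(f) in C{u,v} is {u^3 + 6*u^2 + 24*u*v + 24*v^2, u^2*v - 2*u^2 - 8*u*v - 8*v^2, u^2/2 + u*v^2 + 2*u*v + 2*v^2, v^3}; counting standard monomials gives mu = 6. Corank 2; j^3 = (u + 2*v)^3 is a perfect cube, so E-series; the 4-jet and mu = 6 give E_6.

E_6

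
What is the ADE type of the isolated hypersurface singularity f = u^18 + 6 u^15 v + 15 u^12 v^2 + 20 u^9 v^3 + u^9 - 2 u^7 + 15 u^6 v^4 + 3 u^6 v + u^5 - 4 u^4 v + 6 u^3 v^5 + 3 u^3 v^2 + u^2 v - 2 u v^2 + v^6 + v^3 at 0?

The Hessian of f at 0 is [[0, 0], [0, 0]] with rank 0, so corank 2. A Groebner basis of the Jacobian ideal J(f) in C{u,v} is {-u*v + v^4 + v^2, u^3 + u^2/2 - u*v - v^3 + v^2/2, u^2*v + u^2/3 - 2*u*v/3 - v^3 + v^2/3, u^2/6 + u*v^2 - u*v/3 - v^3 + v^2/6}; counting standard monomials gives mu = 7. Corank 2; j^3 = v*(u - v)^2 has shape L^2 M (L != M), so D-series; mu = 7 gives D_7.

D_7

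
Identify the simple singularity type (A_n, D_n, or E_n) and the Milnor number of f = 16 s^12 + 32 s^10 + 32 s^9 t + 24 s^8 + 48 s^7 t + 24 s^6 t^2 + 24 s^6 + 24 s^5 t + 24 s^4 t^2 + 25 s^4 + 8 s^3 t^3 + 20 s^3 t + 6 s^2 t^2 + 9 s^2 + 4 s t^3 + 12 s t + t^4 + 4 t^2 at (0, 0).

Type A_{3}, Milnor number mu = 3.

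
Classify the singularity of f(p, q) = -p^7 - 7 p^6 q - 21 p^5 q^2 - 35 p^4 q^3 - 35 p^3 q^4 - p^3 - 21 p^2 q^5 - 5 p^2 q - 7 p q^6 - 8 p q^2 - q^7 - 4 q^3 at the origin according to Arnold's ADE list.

D_8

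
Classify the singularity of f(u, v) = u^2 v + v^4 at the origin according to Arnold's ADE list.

D_{5}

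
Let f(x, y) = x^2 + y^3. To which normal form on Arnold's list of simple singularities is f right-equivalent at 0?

The Hessian of f at 0 has rank 1. Corank 1: A-series; mu = 2 gives A_2.

A2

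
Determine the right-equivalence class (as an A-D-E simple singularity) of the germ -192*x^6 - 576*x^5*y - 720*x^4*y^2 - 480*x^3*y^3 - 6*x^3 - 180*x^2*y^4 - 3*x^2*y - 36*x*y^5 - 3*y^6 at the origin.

The Hessian of f at 0 has rank 0. Corank 2; j^3 = -3*x^2*(2*x + y) has shape L^2 M (L != M), so D-series; mu = 7 gives D_7.

D_{7}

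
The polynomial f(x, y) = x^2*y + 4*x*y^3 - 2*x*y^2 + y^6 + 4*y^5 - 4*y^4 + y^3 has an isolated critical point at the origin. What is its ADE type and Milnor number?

Type D7, Milnor number mu = 7.

The Hessian of f at 0 is [[0, 0], [0, 0]] with rank 0, so corank 2. A Groebner basis of the Jacobian ideal J(f) in C{x,y} is {x^3 + 2*x^2 + x*y^2 - 3*x*y + y^2, x^2*y + 2*x^2/3 - 2*x*y^2/3 - 7*x*y/6 + y^2/2, x*y/2 + y^3 - y^2/2}; counting standard monomials gives mu = 7. Corank 2; j^3 = y*(x - y)^2 has shape L^2 M (L != M), so D-series; mu = 7 gives D_7.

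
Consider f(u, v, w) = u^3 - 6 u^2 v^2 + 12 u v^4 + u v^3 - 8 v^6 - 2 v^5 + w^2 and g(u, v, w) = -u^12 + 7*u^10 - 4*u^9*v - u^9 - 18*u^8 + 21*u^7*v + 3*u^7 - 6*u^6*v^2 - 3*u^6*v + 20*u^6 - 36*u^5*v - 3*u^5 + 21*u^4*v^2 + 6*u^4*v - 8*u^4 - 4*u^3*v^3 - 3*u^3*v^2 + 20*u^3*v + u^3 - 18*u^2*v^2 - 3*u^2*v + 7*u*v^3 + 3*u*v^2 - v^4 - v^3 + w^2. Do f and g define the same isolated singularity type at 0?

Yes.

The Hessian of f at 0 has rank 1. Corank 2; j^3 = u^3 is a perfect cube, so E-series; the 4-jet and mu = 7 give E_7. The Hessian of g at 0 has rank 1. Corank 2; j^3 = (u - v)^3 is a perfect cube, so E-series; the 4-jet and mu = 7 give E_7. Both have type E_7, hence right-equivalent.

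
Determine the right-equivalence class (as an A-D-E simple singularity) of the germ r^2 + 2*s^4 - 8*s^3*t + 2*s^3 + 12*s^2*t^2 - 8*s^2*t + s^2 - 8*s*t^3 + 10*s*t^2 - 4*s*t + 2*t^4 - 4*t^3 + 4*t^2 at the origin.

A_{3}

The Hessian of f at 0 has rank 2. Corank 1: A-series; mu = 3 gives A_3.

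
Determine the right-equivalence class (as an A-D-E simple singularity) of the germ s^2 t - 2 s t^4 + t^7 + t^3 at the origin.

D4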